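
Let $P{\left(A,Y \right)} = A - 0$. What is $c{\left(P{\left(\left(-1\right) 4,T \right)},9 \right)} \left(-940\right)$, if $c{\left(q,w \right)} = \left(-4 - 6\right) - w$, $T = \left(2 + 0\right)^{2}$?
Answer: $17860$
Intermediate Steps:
$T = 4$ ($T = 2^{2} = 4$)
$P{\left(A,Y \right)} = A$ ($P{\left(A,Y \right)} = A + 0 = A$)
$c{\left(q,w \right)} = -10 - w$ ($c{\left(q,w \right)} = \left(-4 - 6\right) - w = -10 - w$)
$c{\left(P{\left(\left(-1\right) 4,T \right)},9 \right)} \left(-940\right) = \left(-10 - 9\right) \left(-940\right) = \left(-19\right) \left(-940\right) = 17860$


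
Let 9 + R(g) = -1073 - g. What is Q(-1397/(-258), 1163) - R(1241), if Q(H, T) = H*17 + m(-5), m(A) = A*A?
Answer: 629533/258 ≈ 2440.1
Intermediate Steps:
m(A) = A²
Q(H, T) = 25 + 17*H (Q(H, T) = H*17 + (-5)² = 17*H + 25 = 25 + 17*H)
R(g) = -1082 - g (R(g) = -9 + (-1073 - g) = -1082 - g)
Q(-1397/(-258), 1163) - R(1241) = (25 + 17*(-1397/(-258))) - (-1082 - 1*1241) = (25 + 17*(-1397*(-1/258))) - (-1082 - 1241) = (25 + 17*(1397/258)) - 1*(-2323) = (25 + 23749/258) + 2323 = 30199/258 + 2323 = 629533/258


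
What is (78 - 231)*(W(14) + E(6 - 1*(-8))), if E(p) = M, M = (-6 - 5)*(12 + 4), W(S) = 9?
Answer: 25551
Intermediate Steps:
M = -176 (M = -11*16 = -176)
E(p) = -176
(78 - 231)*(W(14) + E(6 - 1*(-8))) = (78 - 231)*(9 - 176) = -153*(-167) = 25551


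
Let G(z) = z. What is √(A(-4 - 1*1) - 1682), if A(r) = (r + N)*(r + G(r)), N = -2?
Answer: 2*I*√403 ≈ 40.15*I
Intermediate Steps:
A(r) = 2*r*(-2 + r) (A(r) = (r - 2)*(r + r) = (-2 + r)*(2*r) = 2*r*(-2 + r))
√(A(-4 - 1*1) - 1682) = √(2*(-4 - 1*1)*(-2 + (-4 - 1*1)) - 1682) = √(2*(-4 - 1)*(-2 + (-4 - 1)) - 1682) = √(2*(-5)*(-2 - 5) - 1682) = √(2*(-5)*(-7) - 1682) = √(70 - 1682) = √(-1612) = 2*I*√403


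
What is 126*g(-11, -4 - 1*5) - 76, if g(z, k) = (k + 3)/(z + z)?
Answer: -458/11 ≈ -41.636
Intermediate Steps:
g(z, k) = (3 + k)/(2*z) (g(z, k) = (3 + k)/((2*z)) = (3 + k)*(1/(2*z)) = (3 + k)/(2*z))
126*g(-11, -4 - 1*5) - 76 = 126*((1/2)*(3 + (-4 - 1*5))/(-11)) - 76 = 126*((1/2)*(-1/11)*(3 + (-4 - 5))) - 76 = 126*((1/2)*(-1/11)*(3 - 9)) - 76 = 126*((1/2)*(-1/11)*(-6)) - 76 = 126*(3/11) - 76 = 378/11 - 76 = -458/11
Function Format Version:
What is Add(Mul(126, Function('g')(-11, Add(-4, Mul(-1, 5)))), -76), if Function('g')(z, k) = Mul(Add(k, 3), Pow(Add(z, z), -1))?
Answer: Rational(-458, 11) ≈ -41.636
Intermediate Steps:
Function('g')(z, k) = Mul(Rational(1, 2), Pow(z, -1), Add(3, k)) (Function('g')(z, k) = Mul(Add(3, k), Pow(Mul(2, z), -1)) = Mul(Add(3, k), Mul(Rational(1, 2), Pow(z, -1))) = Mul(Rational(1, 2), Pow(z, -1), Add(3, k)))
Add(Mul(126, Function('g')(-11, Add(-4, Mul(-1, 5)))), -76) = Add(Mul(126, Mul(Rational(1, 2), Pow(-11, -1), Add(3, Add(-4, Mul(-1, 5))))), -76) = Add(Mul(126, Mul(Rational(1, 2), Rational(-1, 11), Add(3, Add(-4, -5)))), -76) = Add(Mul(126, Mul(Rational(1, 2), Rational(-1, 11), Add(3, -9))), -76) = Add(Mul(126, Mul(Rational(1, 2), Rational(-1, 11), -6)), -76) = Add(Mul(126, Rational(3, 11)), -76) = Add(Rational(378, 11), -76) = Rational(-458, 11)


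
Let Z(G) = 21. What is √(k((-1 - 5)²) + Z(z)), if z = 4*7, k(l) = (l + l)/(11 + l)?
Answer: √49773/47 ≈ 4.7468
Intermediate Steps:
k(l) = 2*l/(11 + l) (k(l) = (2*l)/(11 + l) = 2*l/(11 + l))
z = 28
√(k((-1 - 5)²) + Z(z)) = √(2*(-1 - 5)²/(11 + (-1 - 5)²) + 21) = √(2*(-6)²/(11 + (-6)²) + 21) = √(2*36/(11 + 36) + 21) = √(2*36/47 + 21) = √(2*36*(1/47) + 21) = √(72/47 + 21) = √(1059/47) = √49773/47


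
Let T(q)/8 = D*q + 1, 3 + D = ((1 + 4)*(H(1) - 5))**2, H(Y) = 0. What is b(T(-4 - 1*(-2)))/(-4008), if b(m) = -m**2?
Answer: 12360392/501 ≈ 24671.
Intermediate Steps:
D = 622 (D = -3 + ((1 + 4)*(0 - 5))**2 = -3 + (5*(-5))**2 = -3 + (-25)**2 = -3 + 625 = 622)
T(q) = 8 + 4976*q (T(q) = 8*(622*q + 1) = 8*(1 + 622*q) = 8 + 4976*q)
b(T(-4 - 1*(-2)))/(-4008) = -(8 + 4976*(-4 - 1*(-2)))**2/(-4008) = -(8 + 4976*(-4 + 2))**2*(-1/4008) = -(8 + 4976*(-2))**2*(-1/4008) = -(8 - 9952)**2*(-1/4008) = -1*(-9944)**2*(-1/4008) = -1*98883136*(-1/4008) = -98883136*(-1/4008) = 12360392/501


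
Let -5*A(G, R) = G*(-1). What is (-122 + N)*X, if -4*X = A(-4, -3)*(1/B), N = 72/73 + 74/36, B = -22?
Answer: 156311/144540 ≈ 1.0814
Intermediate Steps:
A(G, R) = G/5 (A(G, R) = -G*(-1)/5 = -(-1)*G/5 = G/5)
N = 3997/1314 (N = 72*(1/73) + 74*(1/36) = 72/73 + 37/18 = 3997/1314 ≈ 3.0419)
X = -1/110 (X = -(⅕)*(-4)*1/(-22)/4 = -(-1)*1*(-1/22)/5 = -(-1)*(-1)/(5*22) = -¼*2/55 = -1/110 ≈ -0.0090909)
(-122 + N)*X = (-122 + 3997/1314)*(-1/110) = -156311/1314*(-1/110) = 156311/144540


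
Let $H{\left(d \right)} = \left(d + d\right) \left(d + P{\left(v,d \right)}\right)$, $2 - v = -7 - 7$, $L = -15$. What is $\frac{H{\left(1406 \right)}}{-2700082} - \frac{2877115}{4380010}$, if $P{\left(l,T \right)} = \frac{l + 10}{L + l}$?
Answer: $- \frac{2540580061127}{1182638616082} \approx -2.1482$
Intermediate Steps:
$v = 16$ ($v = 2 - \left(-7 - 7\right) = 2 - -14 = 2 + 14 = 16$)
$P{\left(l,T \right)} = \frac{10 + l}{-15 + l}$ ($P{\left(l,T \right)} = \frac{l + 10}{-15 + l} = \frac{10 + l}{-15 + l}$)
$H{\left(d \right)} = 2 d \left(26 + d\right)$ ($H{\left(d \right)} = \left(d + d\right) \left(d + \frac{10 + 16}{-15 + 16}\right) = 2 d \left(d + 1^{-1} \cdot 26\right) = 2 d \left(d + 1 \cdot 26\right) = 2 d \left(d + 26\right) = 2 d \left(26 + d\right)$)
$\frac{H{\left(1406 \right)}}{-2700082} - \frac{2877115}{4380010} = \frac{2 \cdot 1406 \left(26 + 1406\right)}{-2700082} - \frac{2877115}{4380010} = 2 \cdot 1406 \cdot 1432 \left(- \frac{1}{2700082}\right) - \frac{575423}{876002} = 4026784 \left(- \frac{1}{2700082}\right) - \frac{575423}{876002} = - \frac{2013392}{1350041} - \frac{575423}{876002} = - \frac{2540580061127}{1182638616082}$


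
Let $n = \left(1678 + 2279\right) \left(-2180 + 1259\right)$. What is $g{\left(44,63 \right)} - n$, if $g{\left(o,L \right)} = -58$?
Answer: $3644339$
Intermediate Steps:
$n = -3644397$ ($n = 3957 \left(-921\right) = -3644397$)
$g{\left(44,63 \right)} - n = -58 - -3644397 = -58 + 3644397 = 3644339$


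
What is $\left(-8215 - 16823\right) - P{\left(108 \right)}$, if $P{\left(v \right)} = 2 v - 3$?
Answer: $-25251$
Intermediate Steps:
$P{\left(v \right)} = -3 + 2 v$
$\left(-8215 - 16823\right) - P{\left(108 \right)} = \left(-8215 - 16823\right) - \left(-3 + 2 \cdot 108\right) = -25038 - \left(-3 + 216\right) = -25038 - 213 = -25251$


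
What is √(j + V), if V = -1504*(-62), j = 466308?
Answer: 2*√139889 ≈ 748.04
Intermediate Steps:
V = 93248
√(j + V) = √(466308 + 93248) = √559556 = 2*√139889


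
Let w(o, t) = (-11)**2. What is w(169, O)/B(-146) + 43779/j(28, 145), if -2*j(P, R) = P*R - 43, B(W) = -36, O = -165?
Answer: -1212715/48204 ≈ -25.158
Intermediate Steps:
j(P, R) = 43/2 - P*R/2 (j(P, R) = -(P*R - 43)/2 = -(-43 + P*R)/2 = 43/2 - P*R/2)
w(o, t) = 121
w(169, O)/B(-146) + 43779/j(28, 145) = 121/(-36) + 43779/(43/2 - 1/2*28*145) = 121*(-1/36) + 43779/(43/2 - 2030) = -121/36 + 43779/(-4017/2) = -121/36 + 43779*(-2/4017) = -121/36 - 29186/1339 = -1212715/48204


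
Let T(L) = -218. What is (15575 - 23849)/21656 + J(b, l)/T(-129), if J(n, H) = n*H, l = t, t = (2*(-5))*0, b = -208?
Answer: -4137/10828 ≈ -0.38206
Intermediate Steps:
t = 0 (t = -10*0 = 0)
l = 0
J(n, H) = H*n
(15575 - 23849)/21656 + J(b, l)/T(-129) = (15575 - 23849)/21656 + (0*(-208))/(-218) = -8274*1/21656 + 0*(-1/218) = -4137/10828 + 0 = -4137/10828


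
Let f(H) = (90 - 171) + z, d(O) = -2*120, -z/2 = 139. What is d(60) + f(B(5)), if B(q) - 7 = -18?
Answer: -599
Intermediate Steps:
z = -278 (z = -2*139 = -278)
d(O) = -240
B(q) = -11 (B(q) = 7 - 18 = -11)
f(H) = -359 (f(H) = (90 - 171) - 278 = -81 - 278 = -359)
d(60) + f(B(5)) = -240 - 359 = -599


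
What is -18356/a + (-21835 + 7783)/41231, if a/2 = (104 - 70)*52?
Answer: -15510079/2803708 ≈ -5.5320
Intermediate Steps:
a = 3536 (a = 2*((104 - 70)*52) = 2*(34*52) = 2*1768 = 3536)
-18356/a + (-21835 + 7783)/41231 = -18356/3536 + (-21835 + 7783)/41231 = -18356*1/3536 - 14052*1/41231 = -353/68 - 14052/41231 = -15510079/2803708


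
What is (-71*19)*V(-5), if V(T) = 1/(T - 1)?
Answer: 1349/6 ≈ 224.83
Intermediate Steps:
V(T) = 1/(-1 + T)
(-71*19)*V(-5) = (-71*19)/(-1 - 5) = -1349/(-6) = -1349*(-⅙) = 1349/6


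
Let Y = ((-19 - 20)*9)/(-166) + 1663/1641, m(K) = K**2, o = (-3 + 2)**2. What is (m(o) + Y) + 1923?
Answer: 524961193/272406 ≈ 1927.1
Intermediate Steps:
o = 1 (o = (-1)**2 = 1)
Y = 852049/272406 (Y = -39*9*(-1/166) + 1663*(1/1641) = -351*(-1/166) + 1663/1641 = 351/166 + 1663/1641 = 852049/272406 ≈ 3.1279)
(m(o) + Y) + 1923 = (1**2 + 852049/272406) + 1923 = (1 + 852049/272406) + 1923 = 1124455/272406 + 1923 = 524961193/272406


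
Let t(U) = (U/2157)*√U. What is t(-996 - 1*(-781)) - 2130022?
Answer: -2130022 - 215*I*√215/2157 ≈ -2.13e+6 - 1.4615*I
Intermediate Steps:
t(U) = U^(3/2)/2157 (t(U) = (U*(1/2157))*√U = (U/2157)*√U = U^(3/2)/2157)
t(-996 - 1*(-781)) - 2130022 = (-996 - 1*(-781))^(3/2)/2157 - 2130022 = (-996 + 781)^(3/2)/2157 - 2130022 = (-215)^(3/2)/2157 - 2130022 = (-215*I*√215)/2157 - 2130022 = -215*I*√215/2157 - 2130022 = -2130022 - 215*I*√215/2157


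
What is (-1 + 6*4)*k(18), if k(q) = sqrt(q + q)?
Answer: 138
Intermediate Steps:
k(q) = sqrt(2)*sqrt(q) (k(q) = sqrt(2*q) = sqrt(2)*sqrt(q))
(-1 + 6*4)*k(18) = (-1 + 6*4)*(sqrt(2)*sqrt(18)) = (-1 + 24)*(sqrt(2)*(3*sqrt(2))) = 23*6 = 138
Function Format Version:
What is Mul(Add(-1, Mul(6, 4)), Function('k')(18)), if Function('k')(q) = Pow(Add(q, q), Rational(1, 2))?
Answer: 138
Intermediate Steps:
Function('k')(q) = Mul(Pow(2, Rational(1, 2)), Pow(q, Rational(1, 2))) (Function('k')(q) = Pow(Mul(2, q), Rational(1, 2)) = Mul(Pow(2, Rational(1, 2)), Pow(q, Rational(1, 2))))
Mul(Add(-1, Mul(6, 4)), Function('k')(18)) = Mul(Add(-1, Mul(6, 4)), Mul(Pow(2, Rational(1, 2)), Pow(18, Rational(1, 2)))) = Mul(Add(-1, 24), Mul(Pow(2, Rational(1, 2)), Mul(3, Pow(2, Rational(1, 2))))) = Mul(23, 6) = 138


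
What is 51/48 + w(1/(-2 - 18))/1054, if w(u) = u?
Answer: 44793/42160 ≈ 1.0625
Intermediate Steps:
51/48 + w(1/(-2 - 18))/1054 = 51/48 + 1/(-2 - 18*1054) = 51*(1/48) + (1/1054)/(-20) = 17/16 - 1/20*1/1054 = 17/16 - 1/21080 = 44793/42160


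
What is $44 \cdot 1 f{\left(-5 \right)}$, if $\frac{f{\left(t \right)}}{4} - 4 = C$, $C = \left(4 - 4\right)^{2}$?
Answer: $704$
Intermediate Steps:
$C = 0$ ($C = 0^{2} = 0$)
$f{\left(t \right)} = 16$ ($f{\left(t \right)} = 16 + 4 \cdot 0 = 16 + 0 = 16$)
$44 \cdot 1 f{\left(-5 \right)} = 44 \cdot 1 \cdot 16 = 44 \cdot 16 = 704$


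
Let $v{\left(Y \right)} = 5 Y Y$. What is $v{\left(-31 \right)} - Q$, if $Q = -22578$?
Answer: $27383$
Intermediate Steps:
$v{\left(Y \right)} = 5 Y^{2}$
$v{\left(-31 \right)} - Q = 5 \left(-31\right)^{2} - -22578 = 5 \cdot 961 + 22578 = 4805 + 22578 = 27383$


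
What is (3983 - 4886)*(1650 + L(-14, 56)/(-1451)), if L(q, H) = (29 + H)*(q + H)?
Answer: -2158693740/1451 ≈ -1.4877e+6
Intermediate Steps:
L(q, H) = (29 + H)*(H + q)
(3983 - 4886)*(1650 + L(-14, 56)/(-1451)) = (3983 - 4886)*(1650 + (56² + 29*56 + 29*(-14) + 56*(-14))/(-1451)) = -903*(1650 + (3136 + 1624 - 406 - 784)*(-1/1451)) = -903*(1650 + 3570*(-1/1451)) = -903*(1650 - 3570/1451) = -903*2390580/1451 = -2158693740/1451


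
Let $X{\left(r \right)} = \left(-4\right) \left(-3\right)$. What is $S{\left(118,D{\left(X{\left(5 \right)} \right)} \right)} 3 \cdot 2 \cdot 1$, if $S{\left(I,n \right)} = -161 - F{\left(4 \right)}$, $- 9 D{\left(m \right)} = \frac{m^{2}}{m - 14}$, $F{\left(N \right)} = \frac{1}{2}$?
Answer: $-969$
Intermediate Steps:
$F{\left(N \right)} = \frac{1}{2}$
$X{\left(r \right)} = 12$
$D{\left(m \right)} = - \frac{m^{2}}{9 \left(-14 + m\right)}$ ($D{\left(m \right)} = - \frac{\frac{1}{m - 14} m^{2}}{9} = - \frac{\frac{1}{-14 + m} m^{2}}{9} = - \frac{m^{2} \frac{1}{-14 + m}}{9} = - \frac{m^{2}}{9 \left(-14 + m\right)}$)
$S{\left(I,n \right)} = - \frac{323}{2}$ ($S{\left(I,n \right)} = -161 - \frac{1}{2} = - \frac{323}{2}$)
$S{\left(118,D{\left(X{\left(5 \right)} \right)} \right)} 3 \cdot 2 \cdot 1 = - \frac{323 \cdot 3 \cdot 2 \cdot 1}{2} = - \frac{323 \cdot 6 \cdot 1}{2} = \left(- \frac{323}{2}\right) 6 = -969$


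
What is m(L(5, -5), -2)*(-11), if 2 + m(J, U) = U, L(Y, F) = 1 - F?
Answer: 44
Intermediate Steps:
m(J, U) = -2 + U
m(L(5, -5), -2)*(-11) = (-2 - 2)*(-11) = -4*(-11) = 44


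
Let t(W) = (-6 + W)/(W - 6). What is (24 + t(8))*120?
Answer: 3000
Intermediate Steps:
t(W) = 1 (t(W) = (-6 + W)/(-6 + W) = 1)
(24 + t(8))*120 = (24 + 1)*120 = 25*120 = 3000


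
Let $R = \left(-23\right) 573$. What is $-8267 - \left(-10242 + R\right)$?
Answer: $15154$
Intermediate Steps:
$R = -13179$
$-8267 - \left(-10242 + R\right) = -8267 + \left(10242 - -13179\right) = -8267 + \left(10242 + 13179\right) = -8267 + 23421 = 15154$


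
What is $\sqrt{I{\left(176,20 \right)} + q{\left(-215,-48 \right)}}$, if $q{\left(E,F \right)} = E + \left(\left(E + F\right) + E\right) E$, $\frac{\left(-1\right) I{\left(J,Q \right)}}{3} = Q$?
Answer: $\sqrt{102495} \approx 320.15$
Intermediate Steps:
$I{\left(J,Q \right)} = - 3 Q$
$q{\left(E,F \right)} = E + E \left(F + 2 E\right)$ ($q{\left(E,F \right)} = E + \left(F + 2 E\right) E = E + E \left(F + 2 E\right)$)
$\sqrt{I{\left(176,20 \right)} + q{\left(-215,-48 \right)}} = \sqrt{\left(-3\right) 20 - 215 \left(1 - 48 + 2 \left(-215\right)\right)} = \sqrt{-60 - 215 \left(1 - 48 - 430\right)} = \sqrt{-60 - -102555} = \sqrt{-60 + 102555} = \sqrt{102495}$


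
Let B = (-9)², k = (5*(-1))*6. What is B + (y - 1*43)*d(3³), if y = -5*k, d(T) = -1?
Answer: -26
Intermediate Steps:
k = -30 (k = -5*6 = -30)
y = 150 (y = -5*(-30) = 150)
B = 81
B + (y - 1*43)*d(3³) = 81 + (150 - 1*43)*(-1) = 81 + (150 - 43)*(-1) = 81 + 107*(-1) = 81 - 107 = -26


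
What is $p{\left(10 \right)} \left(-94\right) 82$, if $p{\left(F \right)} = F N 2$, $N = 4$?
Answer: $-616640$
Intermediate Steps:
$p{\left(F \right)} = 8 F$ ($p{\left(F \right)} = F 4 \cdot 2 = 4 F 2 = 8 F$)
$p{\left(10 \right)} \left(-94\right) 82 = 8 \cdot 10 \left(-94\right) 82 = 80 \left(-94\right) 82 = \left(-7520\right) 82 = -616640$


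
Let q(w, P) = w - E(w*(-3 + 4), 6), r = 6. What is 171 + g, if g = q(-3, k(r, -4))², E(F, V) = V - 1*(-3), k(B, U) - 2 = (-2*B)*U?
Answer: 315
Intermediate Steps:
k(B, U) = 2 - 2*B*U (k(B, U) = 2 + (-2*B)*U = 2 - 2*B*U)
E(F, V) = 3 + V (E(F, V) = V + 3 = 3 + V)
q(w, P) = -9 + w (q(w, P) = w - (3 + 6) = w - 1*9 = w - 9 = -9 + w)
g = 144 (g = (-9 - 3)² = (-12)² = 144)
171 + g = 171 + 144 = 315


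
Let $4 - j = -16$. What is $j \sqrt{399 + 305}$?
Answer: $160 \sqrt{11} \approx 530.66$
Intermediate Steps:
$j = 20$ ($j = 4 - -16 = 4 + 16 = 20$)
$j \sqrt{399 + 305} = 20 \sqrt{399 + 305} = 20 \sqrt{704} = 20 \cdot 8 \sqrt{11} = 160 \sqrt{11}$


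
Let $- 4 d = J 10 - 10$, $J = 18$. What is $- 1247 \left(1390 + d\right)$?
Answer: $- \frac{3360665}{2} \approx -1.6803 \cdot 10^{6}$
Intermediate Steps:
$d = - \frac{85}{2}$ ($d = - \frac{18 \cdot 10 - 10}{4} = - \frac{180 - 10}{4} = \left(- \frac{1}{4}\right) 170 = - \frac{85}{2} \approx -42.5$)
$- 1247 \left(1390 + d\right) = - 1247 \left(1390 - \frac{85}{2}\right) = \left(-1247\right) \frac{2695}{2} = - \frac{3360665}{2}$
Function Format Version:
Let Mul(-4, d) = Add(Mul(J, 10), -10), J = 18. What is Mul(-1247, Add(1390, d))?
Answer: Rational(-3360665, 2) ≈ -1.6803e+6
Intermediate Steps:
d = Rational(-85, 2) (d = Mul(Rational(-1, 4), Add(Mul(18, 10), -10)) = Mul(Rational(-1, 4), Add(180, -10)) = Mul(Rational(-1, 4), 170) = Rational(-85, 2) ≈ -42.500)
Mul(-1247, Add(1390, d)) = Mul(-1247, Add(1390, Rational(-85, 2))) = Mul(-1247, Rational(2695, 2)) = Rational(-3360665, 2)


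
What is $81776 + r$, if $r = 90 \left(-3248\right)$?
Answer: $-210544$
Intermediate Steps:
$r = -292320$
$81776 + r = 81776 - 292320 = -210544$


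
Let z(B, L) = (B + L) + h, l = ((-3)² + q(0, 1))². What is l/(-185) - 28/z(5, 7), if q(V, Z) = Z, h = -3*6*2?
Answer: 139/222 ≈ 0.62613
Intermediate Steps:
h = -36 (h = -18*2 = -36)
l = 100 (l = ((-3)² + 1)² = (9 + 1)² = 10² = 100)
z(B, L) = -36 + B + L (z(B, L) = (B + L) - 36 = -36 + B + L)
l/(-185) - 28/z(5, 7) = 100/(-185) - 28/(-36 + 5 + 7) = 100*(-1/185) - 28/(-24) = -20/37 - 28*(-1/24) = -20/37 + 7/6 = 139/222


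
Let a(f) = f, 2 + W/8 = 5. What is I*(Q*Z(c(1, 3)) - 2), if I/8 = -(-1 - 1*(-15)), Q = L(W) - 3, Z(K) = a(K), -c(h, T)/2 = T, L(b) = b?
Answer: 14336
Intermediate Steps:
W = 24 (W = -16 + 8*5 = -16 + 40 = 24)
c(h, T) = -2*T
Z(K) = K
Q = 21 (Q = 24 - 3 = 21)
I = -112 (I = 8*(-(-1 - 1*(-15))) = 8*(-(-1 + 15)) = 8*(-1*14) = 8*(-14) = -112)
I*(Q*Z(c(1, 3)) - 2) = -112*(21*(-2*3) - 2) = -112*(21*(-6) - 2) = -112*(-126 - 2) = -112*(-128) = 14336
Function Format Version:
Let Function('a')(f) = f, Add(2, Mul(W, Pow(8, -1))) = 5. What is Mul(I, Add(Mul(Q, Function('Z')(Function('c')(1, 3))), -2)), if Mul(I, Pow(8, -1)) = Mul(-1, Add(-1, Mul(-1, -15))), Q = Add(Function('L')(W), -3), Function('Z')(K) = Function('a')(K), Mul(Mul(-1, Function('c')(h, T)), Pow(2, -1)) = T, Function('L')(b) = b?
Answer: 14336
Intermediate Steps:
W = 24 (W = Add(-16, Mul(8, 5)) = Add(-16, 40) = 24)
Function('c')(h, T) = Mul(-2, T)
Function('Z')(K) = K
Q = 21 (Q = Add(24, -3) = 21)
I = -112 (I = Mul(8, Mul(-1, Add(-1, Mul(-1, -15)))) = Mul(8, Mul(-1, Add(-1, 15))) = Mul(8, Mul(-1, 14)) = Mul(8, -14) = -112)
Mul(I, Add(Mul(Q, Function('Z')(Function('c')(1, 3))), -2)) = Mul(-112, Add(Mul(21, Mul(-2, 3)), -2)) = Mul(-112, Add(Mul(21, -6), -2)) = Mul(-112, Add(-126, -2)) = Mul(-112, -128) = 14336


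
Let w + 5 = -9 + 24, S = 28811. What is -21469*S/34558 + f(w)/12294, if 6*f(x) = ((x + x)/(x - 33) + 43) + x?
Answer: -524701651115153/29315067588 ≈ -17899.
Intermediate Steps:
w = 10 (w = -5 + (-9 + 24) = -5 + 15 = 10)
f(x) = 43/6 + x/6 + x/(3*(-33 + x)) (f(x) = (((x + x)/(x - 33) + 43) + x)/6 = (((2*x)/(-33 + x) + 43) + x)/6 = ((2*x/(-33 + x) + 43) + x)/6 = ((43 + 2*x/(-33 + x)) + x)/6 = (43 + x + 2*x/(-33 + x))/6 = 43/6 + x/6 + x/(3*(-33 + x)))
-21469*S/34558 + f(w)/12294 = -21469/(34558/28811) + ((-1419 + 10² + 12*10)/(6*(-33 + 10)))/12294 = -21469/(34558*(1/28811)) + ((⅙)*(-1419 + 100 + 120)/(-23))*(1/12294) = -21469/34558/28811 + ((⅙)*(-1/23)*(-1199))*(1/12294) = -21469*28811/34558 + (1199/138)*(1/12294) = -618543359/34558 + 1199/1696572 = -524701651115153/29315067588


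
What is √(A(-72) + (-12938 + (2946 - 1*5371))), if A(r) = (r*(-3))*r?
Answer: 3*I*√3435 ≈ 175.83*I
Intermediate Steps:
A(r) = -3*r² (A(r) = (-3*r)*r = -3*r²)
√(A(-72) + (-12938 + (2946 - 1*5371))) = √(-3*(-72)² + (-12938 + (2946 - 1*5371))) = √(-3*5184 + (-12938 + (2946 - 5371))) = √(-15552 + (-12938 - 2425)) = √(-15552 - 15363) = √(-30915) = 3*I*√3435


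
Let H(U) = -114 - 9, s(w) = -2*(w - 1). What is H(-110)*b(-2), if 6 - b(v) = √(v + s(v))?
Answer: -492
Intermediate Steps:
s(w) = 2 - 2*w (s(w) = -2*(-1 + w) = 2 - 2*w)
H(U) = -123
b(v) = 6 - √(2 - v) (b(v) = 6 - √(v + (2 - 2*v)) = 6 - √(2 - v))
H(-110)*b(-2) = -123*(6 - √(2 - 1*(-2))) = -123*(6 - √(2 + 2)) = -123*(6 - √4) = -123*(6 - 1*2) = -123*(6 - 2) = -123*4 = -492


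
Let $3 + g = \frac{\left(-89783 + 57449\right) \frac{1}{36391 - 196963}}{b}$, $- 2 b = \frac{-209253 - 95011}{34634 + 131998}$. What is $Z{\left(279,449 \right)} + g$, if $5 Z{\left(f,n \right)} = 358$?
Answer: $\frac{175120650944}{2544597865} \approx 68.821$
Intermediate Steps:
$Z{\left(f,n \right)} = \frac{358}{5}$ ($Z{\left(f,n \right)} = \frac{1}{5} \cdot 358 = \frac{358}{5}$)
$b = \frac{38033}{41658}$ ($b = - \frac{\left(-209253 - 95011\right) \frac{1}{34634 + 131998}}{2} = - \frac{\left(-304264\right) \frac{1}{166632}}{2} = \left(- \frac{1}{2}\right) \left(- \frac{38033}{20829}\right) = \frac{38033}{41658} \approx 0.91298$)
$g = - \frac{1414511238}{508919573}$ ($g = -3 + \frac{\left(-89783 + 57449\right) \frac{1}{36391 - 196963}}{\frac{38033}{41658}} = -3 + - \frac{32334}{-160572} \cdot \frac{41658}{38033} = -3 + \left(-32334\right) \left(- \frac{1}{160572}\right) \frac{41658}{38033} = -3 + \frac{5389}{26762} \cdot \frac{41658}{38033} = -3 + \frac{112247481}{508919573} = - \frac{1414511238}{508919573} \approx -2.7794$)
$Z{\left(279,449 \right)} + g = \frac{358}{5} - \frac{1414511238}{508919573} = \frac{175120650944}{2544597865}$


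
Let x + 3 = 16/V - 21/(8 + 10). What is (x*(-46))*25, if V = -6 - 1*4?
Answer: 19895/3 ≈ 6631.7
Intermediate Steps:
V = -10 (V = -6 - 4 = -10)
x = -173/30 (x = -3 + (16/(-10) - 21/(8 + 10)) = -3 + (16*(-⅒) - 21/18) = -3 + (-8/5 - 21*1/18) = -3 + (-8/5 - 7/6) = -3 - 83/30 = -173/30 ≈ -5.7667)
(x*(-46))*25 = -173/30*(-46)*25 = (3979/15)*25 = 19895/3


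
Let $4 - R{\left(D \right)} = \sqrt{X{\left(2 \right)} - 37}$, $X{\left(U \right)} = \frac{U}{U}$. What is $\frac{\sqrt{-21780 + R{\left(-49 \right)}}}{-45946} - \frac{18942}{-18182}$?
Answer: $\frac{9471}{9091} - \frac{\sqrt{-21776 - 6 i}}{45946} \approx 1.0418 + 0.0032117 i$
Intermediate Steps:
$X{\left(U \right)} = 1$
$R{\left(D \right)} = 4 - 6 i$ ($R{\left(D \right)} = 4 - \sqrt{1 - 37} = 4 - \sqrt{-36} = 4 - 6 i$)
$\frac{\sqrt{-21780 + R{\left(-49 \right)}}}{-45946} - \frac{18942}{-18182} = \frac{\sqrt{-21780 + \left(4 - 6 i\right)}}{-45946} - \frac{18942}{-18182} = \sqrt{-21776 - 6 i} \left(- \frac{1}{45946}\right) - - \frac{9471}{9091} = - \frac{\sqrt{-21776 - 6 i}}{45946} + \frac{9471}{9091} = \frac{9471}{9091} - \frac{\sqrt{-21776 - 6 i}}{45946}$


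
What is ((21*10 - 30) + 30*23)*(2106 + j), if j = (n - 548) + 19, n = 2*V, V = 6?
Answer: 1382430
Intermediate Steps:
n = 12 (n = 2*6 = 12)
j = -517 (j = (12 - 548) + 19 = -536 + 19 = -517)
((21*10 - 30) + 30*23)*(2106 + j) = ((21*10 - 30) + 30*23)*(2106 - 517) = ((210 - 30) + 690)*1589 = (180 + 690)*1589 = 870*1589 = 1382430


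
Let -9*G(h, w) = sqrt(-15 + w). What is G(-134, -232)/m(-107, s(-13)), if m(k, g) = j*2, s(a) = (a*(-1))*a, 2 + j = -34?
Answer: I*sqrt(247)/648 ≈ 0.024253*I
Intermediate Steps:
j = -36 (j = -2 - 34 = -36)
s(a) = -a**2 (s(a) = (-a)*a = -a**2)
m(k, g) = -72 (m(k, g) = -36*2 = -72)
G(h, w) = -sqrt(-15 + w)/9
G(-134, -232)/m(-107, s(-13)) = -sqrt(-15 - 232)/9/(-72) = -I*sqrt(247)/9*(-1/72) = I*sqrt(247)/648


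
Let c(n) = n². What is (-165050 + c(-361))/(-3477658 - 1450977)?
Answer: 34729/4928635 ≈ 0.0070464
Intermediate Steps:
(-165050 + c(-361))/(-3477658 - 1450977) = (-165050 + (-361)²)/(-3477658 - 1450977) = (-165050 + 130321)/(-4928635) = -34729*(-1/4928635) = 34729/4928635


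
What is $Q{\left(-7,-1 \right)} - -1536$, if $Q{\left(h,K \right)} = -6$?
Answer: $1530$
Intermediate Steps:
$Q{\left(-7,-1 \right)} - -1536 = -6 - -1536 = -6 + 1536 = 1530$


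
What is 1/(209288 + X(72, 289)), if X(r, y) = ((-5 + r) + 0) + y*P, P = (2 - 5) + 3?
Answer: 1/209355 ≈ 4.7766e-6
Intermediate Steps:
P = 0 (P = -3 + 3 = 0)
X(r, y) = -5 + r (X(r, y) = ((-5 + r) + 0) + y*0 = (-5 + r) + 0 = -5 + r)
1/(209288 + X(72, 289)) = 1/(209288 + (-5 + 72)) = 1/(209288 + 67) = 1/209355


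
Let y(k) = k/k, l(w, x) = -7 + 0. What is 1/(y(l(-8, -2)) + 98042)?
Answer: 1/98043 ≈ 1.0200e-5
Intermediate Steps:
l(w, x) = -7
y(k) = 1
1/(y(l(-8, -2)) + 98042) = 1/(1 + 98042) = 1/98043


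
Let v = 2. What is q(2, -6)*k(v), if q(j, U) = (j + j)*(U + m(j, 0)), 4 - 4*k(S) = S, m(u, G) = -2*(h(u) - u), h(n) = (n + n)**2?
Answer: -68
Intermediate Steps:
h(n) = 4*n**2 (h(n) = (2*n)**2 = 4*n**2)
m(u, G) = -8*u**2 + 2*u (m(u, G) = -2*(4*u**2 - u) = -2*(-u + 4*u**2) = -8*u**2 + 2*u)
k(S) = 1 - S/4
q(j, U) = 2*j*(U + 2*j*(1 - 4*j)) (q(j, U) = (j + j)*(U + 2*j*(1 - 4*j)) = (2*j)*(U + 2*j*(1 - 4*j)) = 2*j*(U + 2*j*(1 - 4*j)))
q(2, -6)*k(v) = (2*2*(-6 - 8*2**2 + 2*2))*(1 - 1/4*2) = (2*2*(-6 - 8*4 + 4))*(1 - 1/2) = (2*2*(-6 - 32 + 4))*(1/2) = (2*2*(-34))*(1/2) = -136*1/2 = -68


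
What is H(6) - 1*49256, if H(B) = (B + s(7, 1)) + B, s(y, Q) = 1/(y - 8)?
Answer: -49245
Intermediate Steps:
s(y, Q) = 1/(-8 + y)
H(B) = -1 + 2*B (H(B) = (B + 1/(-8 + 7)) + B = (B + 1/(-1)) + B = (B - 1) + B = (-1 + B) + B = -1 + 2*B)
H(6) - 1*49256 = (-1 + 2*6) - 1*49256 = (-1 + 12) - 49256 = 11 - 49256 = -49245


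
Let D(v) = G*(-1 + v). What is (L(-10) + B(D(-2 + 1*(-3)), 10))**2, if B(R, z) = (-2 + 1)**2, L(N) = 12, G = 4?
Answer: 169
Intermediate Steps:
D(v) = -4 + 4*v (D(v) = 4*(-1 + v) = -4 + 4*v)
B(R, z) = 1 (B(R, z) = (-1)**2 = 1)
(L(-10) + B(D(-2 + 1*(-3)), 10))**2 = (12 + 1)**2 = 13**2 = 169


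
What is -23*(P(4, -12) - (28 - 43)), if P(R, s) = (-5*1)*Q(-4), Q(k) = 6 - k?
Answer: 805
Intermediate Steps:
P(R, s) = -50 (P(R, s) = (-5*1)*(6 - 1*(-4)) = -5*(6 + 4) = -5*10 = -50)
-23*(P(4, -12) - (28 - 43)) = -23*(-50 - (28 - 43)) = -23*(-50 - 1*(-15)) = -23*(-50 + 15) = -23*(-35) = 805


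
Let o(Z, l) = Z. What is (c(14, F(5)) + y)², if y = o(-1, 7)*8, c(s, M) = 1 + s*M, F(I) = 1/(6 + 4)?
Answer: 784/25 ≈ 31.360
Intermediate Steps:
F(I) = ⅒ (F(I) = 1/10 = ⅒)
c(s, M) = 1 + M*s
y = -8 (y = -1*8 = -8)
(c(14, F(5)) + y)² = ((1 + (⅒)*14) - 8)² = ((1 + 7/5) - 8)² = (12/5 - 8)² = (-28/5)² = 784/25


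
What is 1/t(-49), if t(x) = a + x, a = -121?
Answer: -1/170 ≈ -0.0058824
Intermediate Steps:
t(x) = -121 + x
1/t(-49) = 1/(-121 - 49) = 1/(-170) = -1/170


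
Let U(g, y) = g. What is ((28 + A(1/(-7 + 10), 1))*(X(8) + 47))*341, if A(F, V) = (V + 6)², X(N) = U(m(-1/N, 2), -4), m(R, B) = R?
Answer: 9846375/8 ≈ 1.2308e+6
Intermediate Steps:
X(N) = -1/N
A(F, V) = (6 + V)²
((28 + A(1/(-7 + 10), 1))*(X(8) + 47))*341 = ((28 + (6 + 1)²)*(-1/8 + 47))*341 = ((28 + 7²)*(-1*⅛ + 47))*341 = ((28 + 49)*(-⅛ + 47))*341 = (77*(375/8))*341 = (28875/8)*341 = 9846375/8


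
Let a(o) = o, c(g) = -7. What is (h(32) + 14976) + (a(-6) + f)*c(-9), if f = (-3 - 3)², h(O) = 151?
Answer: 14917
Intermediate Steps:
f = 36 (f = (-6)² = 36)
(h(32) + 14976) + (a(-6) + f)*c(-9) = (151 + 14976) + (-6 + 36)*(-7) = 15127 + 30*(-7) = 15127 - 210 = 14917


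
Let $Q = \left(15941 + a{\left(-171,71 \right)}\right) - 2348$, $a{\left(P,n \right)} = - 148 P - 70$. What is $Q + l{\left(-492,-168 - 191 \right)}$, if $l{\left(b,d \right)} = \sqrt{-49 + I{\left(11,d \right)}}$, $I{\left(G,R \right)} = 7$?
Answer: $38831 + i \sqrt{42} \approx 38831.0 + 6.4807 i$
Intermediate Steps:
$a{\left(P,n \right)} = -70 - 148 P$
$l{\left(b,d \right)} = i \sqrt{42}$ ($l{\left(b,d \right)} = \sqrt{-49 + 7} = \sqrt{-42} = i \sqrt{42}$)
$Q = 38831$ ($Q = \left(15941 - -25238\right) - 2348 = \left(15941 + \left(-70 + 25308\right)\right) - 2348 = \left(15941 + 25238\right) - 2348 = 41179 - 2348 = 38831$)
$Q + l{\left(-492,-168 - 191 \right)} = 38831 + i \sqrt{42}$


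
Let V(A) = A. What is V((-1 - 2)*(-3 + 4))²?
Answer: 9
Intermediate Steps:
V((-1 - 2)*(-3 + 4))² = ((-1 - 2)*(-3 + 4))² = (-3*1)² = (-3)² = 9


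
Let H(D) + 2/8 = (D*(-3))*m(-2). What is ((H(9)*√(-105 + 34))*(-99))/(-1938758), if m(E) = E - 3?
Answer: 53361*I*√71/7755032 ≈ 0.057979*I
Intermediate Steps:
m(E) = -3 + E
H(D) = -¼ + 15*D (H(D) = -¼ + (D*(-3))*(-3 - 2) = -¼ - 3*D*(-5) = -¼ + 15*D)
((H(9)*√(-105 + 34))*(-99))/(-1938758) = (((-¼ + 15*9)*√(-105 + 34))*(-99))/(-1938758) = (((-¼ + 135)*√(-71))*(-99))*(-1/1938758) = ((539*(I*√71)/4)*(-99))*(-1/1938758) = ((539*I*√71/4)*(-99))*(-1/1938758) = -53361*I*√71/4*(-1/1938758) = 53361*I*√71/7755032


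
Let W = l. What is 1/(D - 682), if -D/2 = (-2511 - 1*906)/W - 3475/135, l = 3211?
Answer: -86697/54479546 ≈ -0.0015914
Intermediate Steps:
W = 3211
D = 4647808/86697 (D = -2*((-2511 - 1*906)/3211 - 3475/135) = -2*((-2511 - 906)*(1/3211) - 3475*1/135) = -2*(-3417*1/3211 - 695/27) = -2*(-3417/3211 - 695/27) = -2*(-2323904/86697) = 4647808/86697 ≈ 53.610)
1/(D - 682) = 1/(4647808/86697 - 682) = 1/(-54479546/86697) = -86697/54479546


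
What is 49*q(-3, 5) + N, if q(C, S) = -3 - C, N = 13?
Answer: 13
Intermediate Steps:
49*q(-3, 5) + N = 49*(-3 - 1*(-3)) + 13 = 49*(-3 + 3) + 13 = 49*0 + 13 = 0 + 13 = 13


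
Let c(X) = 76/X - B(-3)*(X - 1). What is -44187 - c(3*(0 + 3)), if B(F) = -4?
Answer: -398047/9 ≈ -44227.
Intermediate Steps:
c(X) = -4 + 4*X + 76/X (c(X) = 76/X - (-4)*(X - 1) = 76/X - (-4)*(-1 + X) = 76/X - (4 - 4*X) = 76/X + (-4 + 4*X) = -4 + 4*X + 76/X)
-44187 - c(3*(0 + 3)) = -44187 - (-4 + 4*(3*(0 + 3)) + 76/((3*(0 + 3)))) = -44187 - (-4 + 4*(3*3) + 76/((3*3))) = -44187 - (-4 + 4*9 + 76/9) = -44187 - (-4 + 36 + 76*(1/9)) = -44187 - (-4 + 36 + 76/9) = -44187 - 1*364/9 = -44187 - 364/9 = -398047/9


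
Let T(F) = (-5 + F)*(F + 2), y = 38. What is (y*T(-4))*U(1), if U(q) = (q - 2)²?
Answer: 684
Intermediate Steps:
U(q) = (-2 + q)²
T(F) = (-5 + F)*(2 + F)
(y*T(-4))*U(1) = (38*(-10 + (-4)² - 3*(-4)))*(-2 + 1)² = (38*(-10 + 16 + 12))*(-1)² = (38*18)*1 = 684*1 = 684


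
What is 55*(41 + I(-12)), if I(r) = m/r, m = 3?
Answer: 8965/4 ≈ 2241.3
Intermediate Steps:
I(r) = 3/r
55*(41 + I(-12)) = 55*(41 + 3/(-12)) = 55*(41 + 3*(-1/12)) = 55*(41 - ¼) = 55*(163/4) = 8965/4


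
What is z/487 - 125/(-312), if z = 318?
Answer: 160091/151944 ≈ 1.0536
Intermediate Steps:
z/487 - 125/(-312) = 318/487 - 125/(-312) = 318*(1/487) - 125*(-1/312) = 318/487 + 125/312 = 160091/151944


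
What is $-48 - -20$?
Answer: $-28$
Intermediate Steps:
$-48 - -20 = -48 + 20 = -28$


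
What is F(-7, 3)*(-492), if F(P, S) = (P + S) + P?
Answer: 5412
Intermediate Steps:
F(P, S) = S + 2*P
F(-7, 3)*(-492) = (3 + 2*(-7))*(-492) = (3 - 14)*(-492) = -11*(-492) = 5412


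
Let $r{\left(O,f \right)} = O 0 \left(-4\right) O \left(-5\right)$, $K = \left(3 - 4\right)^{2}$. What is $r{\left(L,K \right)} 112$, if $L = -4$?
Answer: $0$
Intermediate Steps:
$K = 1$ ($K = \left(-1\right)^{2} = 1$)
$r{\left(O,f \right)} = 0$ ($r{\left(O,f \right)} = O 0 O \left(-5\right) = O 0 \left(-5\right) = 0 \left(-5\right) = 0$)
$r{\left(L,K \right)} 112 = 0 \cdot 112 = 0$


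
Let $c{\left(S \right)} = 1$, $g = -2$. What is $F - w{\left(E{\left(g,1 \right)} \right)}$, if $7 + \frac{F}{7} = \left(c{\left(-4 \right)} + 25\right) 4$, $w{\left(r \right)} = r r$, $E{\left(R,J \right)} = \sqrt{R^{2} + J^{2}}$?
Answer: $674$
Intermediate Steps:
$E{\left(R,J \right)} = \sqrt{J^{2} + R^{2}}$
$w{\left(r \right)} = r^{2}$
$F = 679$ ($F = -49 + 7 \left(1 + 25\right) 4 = -49 + 7 \cdot 26 \cdot 4 = -49 + 7 \cdot 104 = -49 + 728 = 679$)
$F - w{\left(E{\left(g,1 \right)} \right)} = 679 - \left(\sqrt{1^{2} + \left(-2\right)^{2}}\right)^{2} = 679 - \left(\sqrt{1 + 4}\right)^{2} = 679 - \left(\sqrt{5}\right)^{2} = 679 - 5 = 674$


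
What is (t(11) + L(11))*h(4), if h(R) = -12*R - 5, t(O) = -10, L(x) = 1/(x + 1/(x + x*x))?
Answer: 763094/1453 ≈ 525.19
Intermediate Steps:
L(x) = 1/(x + 1/(x + x²))
h(R) = -5 - 12*R
(t(11) + L(11))*h(4) = (-10 + 11*(1 + 11)/(1 + 11² + 11³))*(-5 - 12*4) = (-10 + 11*12/(1 + 121 + 1331))*(-5 - 48) = (-10 + 11*12/1453)*(-53) = (-10 + 11*(1/1453)*12)*(-53) = (-10 + 132/1453)*(-53) = -14398/1453*(-53) = 763094/1453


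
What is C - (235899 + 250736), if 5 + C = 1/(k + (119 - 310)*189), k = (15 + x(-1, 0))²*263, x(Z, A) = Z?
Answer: -7518101359/15449 ≈ -4.8664e+5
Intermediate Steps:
k = 51548 (k = (15 - 1)²*263 = 14²*263 = 196*263 = 51548)
C = -77244/15449 (C = -5 + 1/(51548 + (119 - 310)*189) = -5 + 1/(51548 - 191*189) = -5 + 1/(51548 - 36099) = -5 + 1/15449 = -77244/15449 ≈ -4.9999)
C - (235899 + 250736) = -77244/15449 - (235899 + 250736) = -77244/15449 - 1*486635 = -77244/15449 - 486635 = -7518101359/15449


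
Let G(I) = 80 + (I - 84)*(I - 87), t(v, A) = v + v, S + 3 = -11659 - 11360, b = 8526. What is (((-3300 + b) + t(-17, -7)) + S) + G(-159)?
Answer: 42028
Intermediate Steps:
S = -23022 (S = -3 + (-11659 - 11360) = -3 - 23019 = -23022)
t(v, A) = 2*v
G(I) = 80 + (-87 + I)*(-84 + I) (G(I) = 80 + (-84 + I)*(-87 + I) = 80 + (-87 + I)*(-84 + I))
(((-3300 + b) + t(-17, -7)) + S) + G(-159) = (((-3300 + 8526) + 2*(-17)) - 23022) + (7388 + (-159)**2 - 171*(-159)) = ((5226 - 34) - 23022) + (7388 + 25281 + 27189) = (5192 - 23022) + 59858 = -17830 + 59858 = 42028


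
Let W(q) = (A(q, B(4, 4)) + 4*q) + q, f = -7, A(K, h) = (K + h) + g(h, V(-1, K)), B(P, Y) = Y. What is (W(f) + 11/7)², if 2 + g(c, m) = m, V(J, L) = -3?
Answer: 84100/49 ≈ 1716.3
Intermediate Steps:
g(c, m) = -2 + m
A(K, h) = -5 + K + h (A(K, h) = (K + h) + (-2 - 3) = (K + h) - 5 = -5 + K + h)
W(q) = -1 + 6*q (W(q) = ((-5 + q + 4) + 4*q) + q = ((-1 + q) + 4*q) + q = (-1 + 5*q) + q = -1 + 6*q)
(W(f) + 11/7)² = ((-1 + 6*(-7)) + 11/7)² = ((-1 - 42) + 11*(⅐))² = (-43 + 11/7)² = (-290/7)² = 84100/49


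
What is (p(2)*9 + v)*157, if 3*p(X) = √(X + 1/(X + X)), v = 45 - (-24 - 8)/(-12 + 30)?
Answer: 144911/18 ≈ 8050.6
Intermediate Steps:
v = 421/9 (v = 45 - (-32)/18 = 45 - 1*(-16/9) = 45 + 16/9 = 421/9 ≈ 46.778)
p(X) = √(X + 1/(2*X))/3 (p(X) = √(X + 1/(X + X))/3 = √(X + 1/(2*X))/3)
(p(2)*9 + v)*157 = ((√(2/2 + 4*2)/6)*9 + 421/9)*157 = ((√(2*(½) + 8)/6)*9 + 421/9)*157 = ((√(1 + 8)/6)*9 + 421/9)*157 = ((√9/6)*9 + 421/9)*157 = (((⅙)*3)*9 + 421/9)*157 = ((½)*9 + 421/9)*157 = (9/2 + 421/9)*157 = (923/18)*157 = 144911/18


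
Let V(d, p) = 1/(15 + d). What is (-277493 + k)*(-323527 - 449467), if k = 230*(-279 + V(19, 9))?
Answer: 4489669739064/17 ≈ 2.6410e+11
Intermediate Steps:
k = -1090775/17 (k = 230*(-279 + 1/(15 + 19)) = 230*(-279 + 1/34) = 230*(-9485/34) = -1090775/17 ≈ -64163.)
(-277493 + k)*(-323527 - 449467) = (-277493 - 1090775/17)*(-323527 - 449467) = -5808156/17*(-772994) = 4489669739064/17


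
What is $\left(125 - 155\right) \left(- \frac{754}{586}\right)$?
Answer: $\frac{11310}{293} \approx 38.601$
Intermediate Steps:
$\left(125 - 155\right) \left(- \frac{754}{586}\right) = - 30 \left(\left(-754\right) \frac{1}{586}\right) = \left(-30\right) \left(- \frac{377}{293}\right) = \frac{11310}{293}$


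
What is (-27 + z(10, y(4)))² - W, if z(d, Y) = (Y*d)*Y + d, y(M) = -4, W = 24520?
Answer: -4071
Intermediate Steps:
z(d, Y) = d + d*Y² (z(d, Y) = d*Y² + d = d + d*Y²)
(-27 + z(10, y(4)))² - W = (-27 + 10*(1 + (-4)²))² - 1*24520 = (-27 + 10*(1 + 16))² - 24520 = (-27 + 10*17)² - 24520 = (-27 + 170)² - 24520 = 143² - 24520 = 20449 - 24520 = -4071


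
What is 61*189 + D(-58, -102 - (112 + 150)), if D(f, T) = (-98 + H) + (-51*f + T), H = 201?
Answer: 14226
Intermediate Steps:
D(f, T) = 103 + T - 51*f (D(f, T) = (-98 + 201) + (-51*f + T) = 103 + (T - 51*f) = 103 + T - 51*f)
61*189 + D(-58, -102 - (112 + 150)) = 61*189 + (103 + (-102 - (112 + 150)) - 51*(-58)) = 11529 + (103 + (-102 - 1*262) + 2958) = 11529 + (103 + (-102 - 262) + 2958) = 11529 + (103 - 364 + 2958) = 11529 + 2697 = 14226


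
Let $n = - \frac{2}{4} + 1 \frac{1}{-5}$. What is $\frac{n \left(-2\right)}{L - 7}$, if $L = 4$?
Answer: $- \frac{7}{15} \approx -0.46667$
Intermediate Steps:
$n = - \frac{7}{10}$ ($n = \left(-2\right) \frac{1}{4} + 1 \left(- \frac{1}{5}\right) = - \frac{1}{2} - \frac{1}{5} = - \frac{7}{10} \approx -0.7$)
$\frac{n \left(-2\right)}{L - 7} = \frac{\left(- \frac{7}{10}\right) \left(-2\right)}{4 - 7} = \frac{7}{5 \left(-3\right)} = \frac{7}{5} \left(- \frac{1}{3}\right) = - \frac{7}{15}$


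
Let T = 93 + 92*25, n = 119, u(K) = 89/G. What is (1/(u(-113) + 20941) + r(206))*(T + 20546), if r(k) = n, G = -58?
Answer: 3315241747811/1214489 ≈ 2.7297e+6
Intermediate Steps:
u(K) = -89/58 (u(K) = 89/(-58) = 89*(-1/58) = -89/58)
r(k) = 119
T = 2393 (T = 93 + 2300 = 2393)
(1/(u(-113) + 20941) + r(206))*(T + 20546) = (1/(-89/58 + 20941) + 119)*(2393 + 20546) = (1/(1214489/58) + 119)*22939 = (58/1214489 + 119)*22939 = (144524249/1214489)*22939 = 3315241747811/1214489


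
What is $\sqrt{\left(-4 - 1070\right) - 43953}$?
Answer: $3 i \sqrt{5003} \approx 212.2 i$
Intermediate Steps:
$\sqrt{\left(-4 - 1070\right) - 43953} = \sqrt{-1074 - 43953} = \sqrt{-45027} = 3 i \sqrt{5003}$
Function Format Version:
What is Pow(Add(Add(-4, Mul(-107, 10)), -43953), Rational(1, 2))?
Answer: Mul(3, I, Pow(5003, Rational(1, 2))) ≈ Mul(212.20, I)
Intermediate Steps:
Pow(Add(Add(-4, Mul(-107, 10)), -43953), Rational(1, 2)) = Pow(Add(Add(-4, -1070), -43953), Rational(1, 2)) = Pow(Add(-1074, -43953), Rational(1, 2)) = Pow(-45027, Rational(1, 2)) = Mul(3, I, Pow(5003, Rational(1, 2)))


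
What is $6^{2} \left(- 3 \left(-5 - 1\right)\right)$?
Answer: $648$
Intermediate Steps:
$6^{2} \left(- 3 \left(-5 - 1\right)\right) = 36 \left(\left(-3\right) \left(-6\right)\right) = 36 \cdot 18 = 648$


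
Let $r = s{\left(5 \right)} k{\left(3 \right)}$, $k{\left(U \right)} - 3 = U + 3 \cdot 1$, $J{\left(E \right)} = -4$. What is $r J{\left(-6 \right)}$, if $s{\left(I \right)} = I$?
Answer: $-180$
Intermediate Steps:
$k{\left(U \right)} = 6 + U$ ($k{\left(U \right)} = 3 + \left(U + 3 \cdot 1\right) = 3 + \left(U + 3\right) = 3 + \left(3 + U\right) = 6 + U$)
$r = 45$ ($r = 5 \left(6 + 3\right) = 5 \cdot 9 = 45$)
$r J{\left(-6 \right)} = 45 \left(-4\right) = -180$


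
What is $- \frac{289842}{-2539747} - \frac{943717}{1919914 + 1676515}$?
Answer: $- \frac{193486606483}{1304859966209} \approx -0.14828$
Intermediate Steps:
$- \frac{289842}{-2539747} - \frac{943717}{1919914 + 1676515} = \left(-289842\right) \left(- \frac{1}{2539747}\right) - \frac{943717}{3596429} = \frac{41406}{362821} - \frac{943717}{3596429} = - \frac{193486606483}{1304859966209}$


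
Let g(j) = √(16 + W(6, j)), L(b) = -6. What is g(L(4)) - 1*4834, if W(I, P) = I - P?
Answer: -4834 + 2*√7 ≈ -4828.7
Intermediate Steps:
g(j) = √(22 - j) (g(j) = √(16 + (6 - j)) = √(22 - j))
g(L(4)) - 1*4834 = √(22 - 1*(-6)) - 1*4834 = √(22 + 6) - 4834 = √28 - 4834 = 2*√7 - 4834 = -4834 + 2*√7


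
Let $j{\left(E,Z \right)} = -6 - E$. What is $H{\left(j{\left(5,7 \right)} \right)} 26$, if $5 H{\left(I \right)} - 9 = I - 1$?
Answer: $- \frac{78}{5} \approx -15.6$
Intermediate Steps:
$H{\left(I \right)} = \frac{8}{5} + \frac{I}{5}$ ($H{\left(I \right)} = \frac{9}{5} + \frac{I - 1}{5} = \frac{9}{5} + \frac{-1 + I}{5} = \frac{9}{5} + \left(- \frac{1}{5} + \frac{I}{5}\right) = \frac{8}{5} + \frac{I}{5}$)
$H{\left(j{\left(5,7 \right)} \right)} 26 = \left(\frac{8}{5} + \frac{-6 - 5}{5}\right) 26 = \left(\frac{8}{5} + \frac{1}{5} \left(-11\right)\right) 26 = \left(\frac{8}{5} - \frac{11}{5}\right) 26 = \left(- \frac{3}{5}\right) 26 = - \frac{78}{5}$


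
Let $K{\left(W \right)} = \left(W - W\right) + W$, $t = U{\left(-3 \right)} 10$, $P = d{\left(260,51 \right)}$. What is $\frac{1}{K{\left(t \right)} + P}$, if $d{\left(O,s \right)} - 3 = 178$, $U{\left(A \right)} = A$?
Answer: $\frac{1}{151} \approx 0.0066225$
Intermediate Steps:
$d{\left(O,s \right)} = 181$ ($d{\left(O,s \right)} = 3 + 178 = 181$)
$P = 181$
$t = -30$ ($t = \left(-3\right) 10 = -30$)
$K{\left(W \right)} = W$ ($K{\left(W \right)} = 0 + W = W$)
$\frac{1}{K{\left(t \right)} + P} = \frac{1}{-30 + 181} = \frac{1}{151}$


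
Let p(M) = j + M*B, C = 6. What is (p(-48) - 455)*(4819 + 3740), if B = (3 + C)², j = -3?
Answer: -37197414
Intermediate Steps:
B = 81 (B = (3 + 6)² = 9² = 81)
p(M) = -3 + 81*M (p(M) = -3 + M*81 = -3 + 81*M)
(p(-48) - 455)*(4819 + 3740) = ((-3 + 81*(-48)) - 455)*(4819 + 3740) = ((-3 - 3888) - 455)*8559 = (-3891 - 455)*8559 = -4346*8559 = -37197414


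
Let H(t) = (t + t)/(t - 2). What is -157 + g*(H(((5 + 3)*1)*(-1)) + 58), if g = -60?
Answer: -3733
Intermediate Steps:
H(t) = 2*t/(-2 + t) (H(t) = (2*t)/(-2 + t) = 2*t/(-2 + t))
-157 + g*(H(((5 + 3)*1)*(-1)) + 58) = -157 - 60*(2*(((5 + 3)*1)*(-1))/(-2 + ((5 + 3)*1)*(-1)) + 58) = -157 - 60*(2*((8*1)*(-1))/(-2 + (8*1)*(-1)) + 58) = -157 - 60*(2*(8*(-1))/(-2 + 8*(-1)) + 58) = -157 - 60*(2*(-8)/(-2 - 8) + 58) = -157 - 60*(2*(-8)/(-10) + 58) = -157 - 60*(2*(-8)*(-1/10) + 58) = -157 - 60*(8/5 + 58) = -157 - 60*298/5 = -157 - 3576 = -3733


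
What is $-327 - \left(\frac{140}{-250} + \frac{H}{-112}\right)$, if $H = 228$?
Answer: $- \frac{227083}{700} \approx -324.4$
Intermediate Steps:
$-327 - \left(\frac{140}{-250} + \frac{H}{-112}\right) = -327 - \left(\frac{140}{-250} + \frac{228}{-112}\right) = -327 - \left(140 \left(- \frac{1}{250}\right) + 228 \left(- \frac{1}{112}\right)\right) = -327 - \left(- \frac{14}{25} - \frac{57}{28}\right) = -327 - - \frac{1817}{700} = -327 + \frac{1817}{700} = - \frac{227083}{700}$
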